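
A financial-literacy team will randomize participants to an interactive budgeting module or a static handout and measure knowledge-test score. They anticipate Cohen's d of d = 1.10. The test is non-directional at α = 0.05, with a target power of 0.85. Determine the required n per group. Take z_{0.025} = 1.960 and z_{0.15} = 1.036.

For two independent groups with equal n: n = 2·((z_{α/2} + z_β) / d)².
z_{α/2} + z_β = 1.960 + 1.036 = 2.996.
n = 2 × (2.996 / 1.10)² = 2 × 2.724² = 2 × 7.42 = 14.8.
Round up to the next whole participant.

n = 15 per group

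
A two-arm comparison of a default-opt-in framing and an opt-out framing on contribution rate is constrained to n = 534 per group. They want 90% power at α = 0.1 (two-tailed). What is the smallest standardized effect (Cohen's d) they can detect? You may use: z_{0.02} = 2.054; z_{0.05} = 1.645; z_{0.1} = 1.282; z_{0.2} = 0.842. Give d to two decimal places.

For two independent groups of n = 534 each: d_min = (z_{α/2} + z_β)·√(2/n).
z-sum = 1.645 + 1.282 = 2.927.
d_min = 2.927 × √(2/534) = 2.927 × 0.0612 = 0.179.

d_min ≈ 0.18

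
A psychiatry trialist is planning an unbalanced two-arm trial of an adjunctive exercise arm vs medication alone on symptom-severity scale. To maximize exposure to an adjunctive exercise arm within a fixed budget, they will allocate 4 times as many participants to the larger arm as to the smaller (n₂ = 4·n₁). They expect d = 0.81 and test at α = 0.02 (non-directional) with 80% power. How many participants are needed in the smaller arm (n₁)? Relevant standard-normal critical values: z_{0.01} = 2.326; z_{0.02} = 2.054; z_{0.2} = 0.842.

With allocation ratio k = n₂/n₁ = 4, Var(x̄₁−x̄₂) = σ²(1/n₁ + 1/(k·n₁)) = σ²·(k+1)/(k·n₁).
So n₁ = (1 + 1/k)·((z_{α/2} + z_β)/d)² = 1.250 × (3.168/0.81)².
n₁ = 1.250 × 15.30 = 19.1.
Round up: n₁ = 20, giving n₂ = 4 × 20 = 80.

n₁ = 20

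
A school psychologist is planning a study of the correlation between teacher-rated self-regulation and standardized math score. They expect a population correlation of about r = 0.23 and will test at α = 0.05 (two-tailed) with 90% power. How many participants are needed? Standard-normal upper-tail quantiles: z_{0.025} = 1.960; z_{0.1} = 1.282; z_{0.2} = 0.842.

Fisher's z: C = ½·ln((1+r)/(1−r)) = ½·ln(1.5974) = 0.2342.
n = ((z_{α/2} + z_β)/C)² + 3.
(1.960 + 1.282) / 0.2342 = 3.242 / 0.2342 = 13.843.
n = 13.843² + 3 = 191.63 + 3 = 194.6.
Round up.

n = 195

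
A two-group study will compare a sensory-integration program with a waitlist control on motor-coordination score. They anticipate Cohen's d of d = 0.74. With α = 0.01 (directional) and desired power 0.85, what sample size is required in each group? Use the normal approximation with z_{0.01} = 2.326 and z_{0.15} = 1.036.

n = 42 per group

For two independent groups with equal n: n = 2·((z_{α} + z_β) / d)².
z_{α} + z_β = 2.326 + 1.036 = 3.362.
n = 2 × (3.362 / 0.74)² = 2 × 4.543² = 2 × 20.64 = 41.3.
Round up to the next whole participant.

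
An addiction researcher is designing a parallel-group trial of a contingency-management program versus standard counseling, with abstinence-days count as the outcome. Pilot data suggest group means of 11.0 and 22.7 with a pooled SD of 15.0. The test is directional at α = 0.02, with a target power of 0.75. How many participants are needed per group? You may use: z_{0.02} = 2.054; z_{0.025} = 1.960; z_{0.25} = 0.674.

Cohen's d = |M₁ − M₂| / SD_pooled = |11.0 − 22.7| / 15.0 = 11.7 / 15.0 = 0.780.
For two independent groups with equal n: n = 2·((z_{α} + z_β) / d)².
z_{α} + z_β = 2.054 + 0.674 = 2.728.
n = 2 × (2.728 / 0.780)² = 2 × 3.497² = 2 × 12.23 = 24.5.
Round up to the next whole participant.

n = 25 per group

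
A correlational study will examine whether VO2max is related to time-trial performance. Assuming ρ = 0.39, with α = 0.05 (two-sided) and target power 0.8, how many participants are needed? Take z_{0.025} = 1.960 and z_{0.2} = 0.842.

n = 50

Fisher's z: C = ½·ln((1+r)/(1−r)) = ½·ln(2.2787) = 0.4118.
n = ((z_{α/2} + z_β)/C)² + 3.
(1.960 + 0.842) / 0.4118 = 2.802 / 0.4118 = 6.804.
n = 6.804² + 3 = 46.30 + 3 = 49.3.
Round up.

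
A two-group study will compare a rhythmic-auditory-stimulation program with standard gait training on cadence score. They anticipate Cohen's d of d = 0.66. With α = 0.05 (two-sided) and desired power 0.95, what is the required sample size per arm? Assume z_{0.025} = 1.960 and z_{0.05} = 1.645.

n = 60 per group

For two independent groups with equal n: n = 2·((z_{α/2} + z_β) / d)².
z_{α/2} + z_β = 1.960 + 1.645 = 3.605.
n = 2 × (3.605 / 0.66)² = 2 × 5.462² = 2 × 29.83 = 59.7.
Round up to the next whole participant.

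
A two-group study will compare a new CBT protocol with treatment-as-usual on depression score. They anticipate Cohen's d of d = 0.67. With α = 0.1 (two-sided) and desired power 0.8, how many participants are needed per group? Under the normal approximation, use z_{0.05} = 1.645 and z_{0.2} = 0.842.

For two independent groups with equal n: n = 2·((z_{α/2} + z_β) / d)².
z_{α/2} + z_β = 1.645 + 0.842 = 2.487.
n = 2 × (2.487 / 0.67)² = 2 × 3.712² = 2 × 13.78 = 27.6.
Round up to the next whole participant.

n = 28 per group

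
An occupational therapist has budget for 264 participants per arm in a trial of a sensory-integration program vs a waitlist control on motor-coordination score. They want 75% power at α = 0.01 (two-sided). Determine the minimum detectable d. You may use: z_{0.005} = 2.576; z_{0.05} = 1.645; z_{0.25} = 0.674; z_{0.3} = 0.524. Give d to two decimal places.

For two independent groups of n = 264 each: d_min = (z_{α/2} + z_β)·√(2/n).
z-sum = 2.576 + 0.674 = 3.250.
d_min = 3.250 × √(2/264) = 3.250 × 0.0870 = 0.283.

d_min ≈ 0.28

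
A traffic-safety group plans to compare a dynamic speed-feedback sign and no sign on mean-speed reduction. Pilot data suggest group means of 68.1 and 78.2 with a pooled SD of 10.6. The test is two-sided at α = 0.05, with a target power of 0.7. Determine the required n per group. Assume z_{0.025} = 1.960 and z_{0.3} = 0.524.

Cohen's d = |M₁ − M₂| / SD_pooled = |68.1 − 78.2| / 10.6 = 10.1 / 10.6 = 0.953.
For two independent groups with equal n: n = 2·((z_{α/2} + z_β) / d)².
z_{α/2} + z_β = 1.960 + 0.524 = 2.484.
n = 2 × (2.484 / 0.953)² = 2 × 2.607² = 2 × 6.79 = 13.6.
Round up to the next whole participant.

n = 14 per group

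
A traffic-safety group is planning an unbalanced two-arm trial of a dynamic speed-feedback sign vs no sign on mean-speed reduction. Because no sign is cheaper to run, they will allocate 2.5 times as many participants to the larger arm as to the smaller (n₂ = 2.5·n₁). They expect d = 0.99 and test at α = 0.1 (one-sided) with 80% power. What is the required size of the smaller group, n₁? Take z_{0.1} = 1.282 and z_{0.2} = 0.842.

With allocation ratio k = n₂/n₁ = 2.5, Var(x̄₁−x̄₂) = σ²(1/n₁ + 1/(k·n₁)) = σ²·(k+1)/(k·n₁).
So n₁ = (1 + 1/k)·((z_{α} + z_β)/d)² = 1.400 × (2.124/0.99)².
n₁ = 1.400 × 4.60 = 6.4.
Round up: n₁ = 7, giving n₂ = ⌈2.5 × 7⌉ = ⌈17.5⌉ = 18.

n₁ = 7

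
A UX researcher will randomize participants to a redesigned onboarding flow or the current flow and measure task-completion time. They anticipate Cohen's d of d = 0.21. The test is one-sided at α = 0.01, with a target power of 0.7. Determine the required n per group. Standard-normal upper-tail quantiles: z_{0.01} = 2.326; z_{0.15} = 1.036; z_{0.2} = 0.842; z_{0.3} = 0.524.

For two independent groups with equal n: n = 2·((z_{α} + z_β) / d)².
z_{α} + z_β = 2.326 + 0.524 = 2.850.
n = 2 × (2.850 / 0.21)² = 2 × 13.571² = 2 × 184.18 = 368.4.
Round up to the next whole participant.

n = 369 per group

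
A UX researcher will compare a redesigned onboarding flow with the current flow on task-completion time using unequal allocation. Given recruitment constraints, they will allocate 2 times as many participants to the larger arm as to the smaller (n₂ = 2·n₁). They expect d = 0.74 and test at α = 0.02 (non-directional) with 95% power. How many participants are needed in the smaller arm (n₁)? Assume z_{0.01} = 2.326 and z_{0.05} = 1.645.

With allocation ratio k = n₂/n₁ = 2, Var(x̄₁−x̄₂) = σ²(1/n₁ + 1/(k·n₁)) = σ²·(k+1)/(k·n₁).
So n₁ = (1 + 1/k)·((z_{α/2} + z_β)/d)² = 1.500 × (3.971/0.74)².
n₁ = 1.500 × 28.80 = 43.2.
Round up: n₁ = 44, giving n₂ = 2 × 44 = 88.

n₁ = 44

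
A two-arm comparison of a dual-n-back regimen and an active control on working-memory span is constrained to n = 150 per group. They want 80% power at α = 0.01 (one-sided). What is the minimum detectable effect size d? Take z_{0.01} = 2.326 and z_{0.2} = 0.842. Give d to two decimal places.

For two independent groups of n = 150 each: d_min = (z_{α} + z_β)·√(2/n).
z-sum = 2.326 + 0.842 = 3.168.
d_min = 3.168 × √(2/150) = 3.168 × 0.1155 = 0.366.

d_min ≈ 0.37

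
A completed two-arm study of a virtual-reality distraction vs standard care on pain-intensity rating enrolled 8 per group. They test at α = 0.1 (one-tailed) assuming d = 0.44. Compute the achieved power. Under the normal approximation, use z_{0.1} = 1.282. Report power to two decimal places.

For two equal groups, power = Φ(d·√(n/2) − z_{α}).
d·√(n/2) = 0.44 × √(8/2) = 0.44 × 2.000 = 0.880.
z_β = 0.880 − 1.282 = -0.402.
Power = Φ(-0.402) = 0.344.

power ≈ 0.34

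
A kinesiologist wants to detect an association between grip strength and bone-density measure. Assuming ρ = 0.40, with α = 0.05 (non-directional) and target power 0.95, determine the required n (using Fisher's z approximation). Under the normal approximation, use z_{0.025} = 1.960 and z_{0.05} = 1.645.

n = 76

Fisher's z: C = ½·ln((1+r)/(1−r)) = ½·ln(2.3333) = 0.4236.
n = ((z_{α/2} + z_β)/C)² + 3.
(1.960 + 1.645) / 0.4236 = 3.605 / 0.4236 = 8.510.
n = 8.510² + 3 = 72.43 + 3 = 75.4.
Round up.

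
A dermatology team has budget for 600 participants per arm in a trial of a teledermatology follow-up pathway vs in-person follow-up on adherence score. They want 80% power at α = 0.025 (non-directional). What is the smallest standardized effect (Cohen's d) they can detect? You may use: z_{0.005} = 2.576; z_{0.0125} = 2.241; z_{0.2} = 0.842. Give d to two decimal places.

d_min ≈ 0.18

For two independent groups of n = 600 each: d_min = (z_{α/2} + z_β)·√(2/n).
z-sum = 2.241 + 0.842 = 3.083.
d_min = 3.083 × √(2/600) = 3.083 × 0.0577 = 0.178.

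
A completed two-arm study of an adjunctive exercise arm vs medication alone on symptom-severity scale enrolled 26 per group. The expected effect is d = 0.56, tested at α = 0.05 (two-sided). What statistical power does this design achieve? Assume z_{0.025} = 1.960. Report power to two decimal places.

power ≈ 0.52

For two equal groups, power = Φ(d·√(n/2) − z_{α/2}).
d·√(n/2) = 0.56 × √(26/2) = 0.56 × 3.606 = 2.019.
z_β = 2.019 − 1.960 = 0.059.
Power = Φ(0.059) = 0.524.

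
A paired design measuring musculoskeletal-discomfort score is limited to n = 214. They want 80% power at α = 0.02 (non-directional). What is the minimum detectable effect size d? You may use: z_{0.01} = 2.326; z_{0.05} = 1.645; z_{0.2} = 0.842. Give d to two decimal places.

d_min ≈ 0.22

For a single sample (or paired design) of n = 214: d_min = (z_{α/2} + z_β)/√n.
z-sum = 2.326 + 0.842 = 3.168.
d_min = 3.168 / √214 = 3.168 / 14.629 = 0.217.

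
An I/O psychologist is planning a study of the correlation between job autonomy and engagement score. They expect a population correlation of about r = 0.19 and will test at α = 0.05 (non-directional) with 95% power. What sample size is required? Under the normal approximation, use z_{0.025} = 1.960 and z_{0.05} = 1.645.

Fisher's z: C = ½·ln((1+r)/(1−r)) = ½·ln(1.4691) = 0.1923.
n = ((z_{α/2} + z_β)/C)² + 3.
(1.960 + 1.645) / 0.1923 = 3.605 / 0.1923 = 18.747.
n = 18.747² + 3 = 351.44 + 3 = 354.4.
Round up.

n = 355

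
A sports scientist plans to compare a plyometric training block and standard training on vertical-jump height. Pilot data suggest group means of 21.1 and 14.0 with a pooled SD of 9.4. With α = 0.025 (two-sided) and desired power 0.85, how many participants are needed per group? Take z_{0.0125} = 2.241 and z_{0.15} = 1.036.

n = 38 per group

Cohen's d = |M₁ − M₂| / SD_pooled = |21.1 − 14.0| / 9.4 = 7.1 / 9.4 = 0.755.
For two independent groups with equal n: n = 2·((z_{α/2} + z_β) / d)².
z_{α/2} + z_β = 2.241 + 1.036 = 3.277.
n = 2 × (3.277 / 0.755)² = 2 × 4.340² = 2 × 18.84 = 37.7.
Round up to the next whole participant.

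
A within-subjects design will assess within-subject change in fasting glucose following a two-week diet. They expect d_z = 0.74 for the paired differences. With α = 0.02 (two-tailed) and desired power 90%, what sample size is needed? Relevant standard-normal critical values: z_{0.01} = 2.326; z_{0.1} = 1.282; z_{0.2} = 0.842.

n = 24 pairs

For a paired (one-sample on differences) test: n = ((z_{α/2} + z_β) / d)².
z_{α/2} + z_β = 2.326 + 1.282 = 3.608.
n = (3.608 / 0.74)² = 4.876² = 23.77.
Round up.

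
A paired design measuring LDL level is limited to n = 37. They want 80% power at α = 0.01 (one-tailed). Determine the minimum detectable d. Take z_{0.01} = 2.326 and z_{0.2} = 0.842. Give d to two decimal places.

For a single sample (or paired design) of n = 37: d_min = (z_{α} + z_β)/√n.
z-sum = 2.326 + 0.842 = 3.168.
d_min = 3.168 / √37 = 3.168 / 6.083 = 0.521.

d_min ≈ 0.52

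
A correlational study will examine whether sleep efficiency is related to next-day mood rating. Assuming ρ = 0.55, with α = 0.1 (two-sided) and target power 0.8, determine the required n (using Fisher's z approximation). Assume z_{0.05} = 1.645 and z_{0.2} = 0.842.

Fisher's z: C = ½·ln((1+r)/(1−r)) = ½·ln(3.4444) = 0.6184.
n = ((z_{α/2} + z_β)/C)² + 3.
(1.645 + 0.842) / 0.6184 = 2.487 / 0.6184 = 4.022.
n = 4.022² + 3 = 16.17 + 3 = 19.2.
Round up.

n = 20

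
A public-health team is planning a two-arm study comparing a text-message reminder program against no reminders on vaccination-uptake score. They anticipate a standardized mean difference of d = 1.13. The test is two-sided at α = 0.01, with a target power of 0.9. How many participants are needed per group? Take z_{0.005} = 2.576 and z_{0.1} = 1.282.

For two independent groups with equal n: n = 2·((z_{α/2} + z_β) / d)².
z_{α/2} + z_β = 2.576 + 1.282 = 3.858.
n = 2 × (3.858 / 1.13)² = 2 × 3.414² = 2 × 11.66 = 23.3.
Round up to the next whole participant.

n = 24 per group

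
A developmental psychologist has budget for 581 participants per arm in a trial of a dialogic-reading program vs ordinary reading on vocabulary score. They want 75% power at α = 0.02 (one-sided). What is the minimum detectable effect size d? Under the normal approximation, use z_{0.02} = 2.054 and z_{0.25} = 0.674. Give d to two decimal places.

d_min ≈ 0.16

For two independent groups of n = 581 each: d_min = (z_{α} + z_β)·√(2/n).
z-sum = 2.054 + 0.674 = 2.728.
d_min = 2.728 × √(2/581) = 2.728 × 0.0587 = 0.160.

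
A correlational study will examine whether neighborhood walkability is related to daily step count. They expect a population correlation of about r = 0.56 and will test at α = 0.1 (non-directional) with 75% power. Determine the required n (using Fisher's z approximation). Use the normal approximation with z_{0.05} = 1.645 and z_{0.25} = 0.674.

Fisher's z: C = ½·ln((1+r)/(1−r)) = ½·ln(3.5455) = 0.6328.
n = ((z_{α/2} + z_β)/C)² + 3.
(1.645 + 0.674) / 0.6328 = 2.319 / 0.6328 = 3.665.
n = 3.665² + 3 = 13.43 + 3 = 16.4.
Round up.

n = 17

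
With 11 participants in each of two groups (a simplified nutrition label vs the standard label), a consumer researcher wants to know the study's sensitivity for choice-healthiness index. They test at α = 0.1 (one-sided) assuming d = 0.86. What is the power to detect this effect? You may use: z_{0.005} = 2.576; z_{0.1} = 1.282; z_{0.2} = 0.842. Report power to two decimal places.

For two equal groups, power = Φ(d·√(n/2) − z_{α}).
d·√(n/2) = 0.86 × √(11/2) = 0.86 × 2.345 = 2.017.
z_β = 2.017 − 1.282 = 0.735.
Power = Φ(0.735) = 0.769.

power ≈ 0.77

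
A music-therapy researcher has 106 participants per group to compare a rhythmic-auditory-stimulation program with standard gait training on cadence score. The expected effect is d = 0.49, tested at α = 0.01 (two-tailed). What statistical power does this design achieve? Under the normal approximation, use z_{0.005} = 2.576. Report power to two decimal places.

For two equal groups, power = Φ(d·√(n/2) − z_{α/2}).
d·√(n/2) = 0.49 × √(106/2) = 0.49 × 7.280 = 3.567.
z_β = 3.567 − 2.576 = 0.991.
Power = Φ(0.991) = 0.839.

power ≈ 0.84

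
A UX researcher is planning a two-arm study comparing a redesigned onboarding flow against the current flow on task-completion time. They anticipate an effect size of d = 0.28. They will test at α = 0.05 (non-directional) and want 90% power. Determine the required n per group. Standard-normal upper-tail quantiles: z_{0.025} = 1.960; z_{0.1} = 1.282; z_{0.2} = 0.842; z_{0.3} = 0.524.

For two independent groups with equal n: n = 2·((z_{α/2} + z_β) / d)².
z_{α/2} + z_β = 1.960 + 1.282 = 3.242.
n = 2 × (3.242 / 0.28)² = 2 × 11.579² = 2 × 134.06 = 268.1.
Round up to the next whole participant.

n = 269 per group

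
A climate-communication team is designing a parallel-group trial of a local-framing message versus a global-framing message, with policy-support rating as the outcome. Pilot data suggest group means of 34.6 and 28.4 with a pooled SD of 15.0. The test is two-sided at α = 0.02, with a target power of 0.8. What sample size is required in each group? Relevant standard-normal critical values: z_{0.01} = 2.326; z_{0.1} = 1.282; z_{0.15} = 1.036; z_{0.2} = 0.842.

n = 118 per group

Cohen's d = |M₁ − M₂| / SD_pooled = |34.6 − 28.4| / 15.0 = 6.2 / 15.0 = 0.413.
For two independent groups with equal n: n = 2·((z_{α/2} + z_β) / d)².
z_{α/2} + z_β = 2.326 + 0.842 = 3.168.
n = 2 × (3.168 / 0.413)² = 2 × 7.671² = 2 × 58.84 = 117.7.
Round up to the next whole participant.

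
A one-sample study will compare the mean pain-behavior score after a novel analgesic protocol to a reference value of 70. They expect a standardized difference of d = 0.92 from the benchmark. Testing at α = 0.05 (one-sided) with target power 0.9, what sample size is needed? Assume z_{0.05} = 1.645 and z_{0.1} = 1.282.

For a one-sample test: n = ((z_{α} + z_β) / d)².
z_{α} + z_β = 1.645 + 1.282 = 2.927.
n = (2.927 / 0.92)² = 3.182² = 10.12.
Round up.

n = 11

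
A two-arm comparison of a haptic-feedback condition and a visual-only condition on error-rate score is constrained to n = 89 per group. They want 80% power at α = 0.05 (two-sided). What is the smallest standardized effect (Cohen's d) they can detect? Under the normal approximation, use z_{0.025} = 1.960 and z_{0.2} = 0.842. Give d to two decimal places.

For two independent groups of n = 89 each: d_min = (z_{α/2} + z_β)·√(2/n).
z-sum = 1.960 + 0.842 = 2.802.
d_min = 2.802 × √(2/89) = 2.802 × 0.1499 = 0.420.

d_min ≈ 0.42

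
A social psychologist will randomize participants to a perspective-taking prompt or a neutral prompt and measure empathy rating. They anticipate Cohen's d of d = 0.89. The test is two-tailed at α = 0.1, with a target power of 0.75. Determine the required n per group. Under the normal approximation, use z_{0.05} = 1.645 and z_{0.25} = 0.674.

For two independent groups with equal n: n = 2·((z_{α/2} + z_β) / d)².
z_{α/2} + z_β = 1.645 + 0.674 = 2.319.
n = 2 × (2.319 / 0.89)² = 2 × 2.606² = 2 × 6.79 = 13.6.
Round up to the next whole participant.

n = 14 per group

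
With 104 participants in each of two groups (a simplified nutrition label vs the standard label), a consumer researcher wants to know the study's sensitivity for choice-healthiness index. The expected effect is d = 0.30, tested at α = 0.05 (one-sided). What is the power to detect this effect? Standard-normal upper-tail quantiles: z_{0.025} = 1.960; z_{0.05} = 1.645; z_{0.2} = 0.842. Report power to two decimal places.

For two equal groups, power = Φ(d·√(n/2) − z_{α}).
d·√(n/2) = 0.30 × √(104/2) = 0.30 × 7.211 = 2.163.
z_β = 2.163 − 1.645 = 0.518.
Power = Φ(0.518) = 0.698.

power ≈ 0.70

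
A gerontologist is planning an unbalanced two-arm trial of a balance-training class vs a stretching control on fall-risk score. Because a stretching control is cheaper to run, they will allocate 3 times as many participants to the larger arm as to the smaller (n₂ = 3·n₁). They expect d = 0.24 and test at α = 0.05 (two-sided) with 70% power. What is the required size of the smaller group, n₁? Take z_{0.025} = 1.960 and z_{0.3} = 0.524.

n₁ = 143

With allocation ratio k = n₂/n₁ = 3, Var(x̄₁−x̄₂) = σ²(1/n₁ + 1/(k·n₁)) = σ²·(k+1)/(k·n₁).
So n₁ = (1 + 1/k)·((z_{α/2} + z_β)/d)² = 1.333 × (2.484/0.24)².
n₁ = 1.333 × 107.12 = 142.8.
Round up: n₁ = 143, giving n₂ = 3 × 143 = 429.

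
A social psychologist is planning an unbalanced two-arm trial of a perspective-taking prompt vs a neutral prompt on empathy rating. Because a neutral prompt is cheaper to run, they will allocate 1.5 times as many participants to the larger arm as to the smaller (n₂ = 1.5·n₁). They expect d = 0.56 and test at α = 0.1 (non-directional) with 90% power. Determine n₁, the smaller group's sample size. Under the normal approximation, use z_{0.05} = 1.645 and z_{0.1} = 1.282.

With allocation ratio k = n₂/n₁ = 1.5, Var(x̄₁−x̄₂) = σ²(1/n₁ + 1/(k·n₁)) = σ²·(k+1)/(k·n₁).
So n₁ = (1 + 1/k)·((z_{α/2} + z_β)/d)² = 1.667 × (2.927/0.56)².
n₁ = 1.667 × 27.32 = 45.5.
Round up: n₁ = 46, giving n₂ = 1.5 × 46 = 69.

n₁ = 46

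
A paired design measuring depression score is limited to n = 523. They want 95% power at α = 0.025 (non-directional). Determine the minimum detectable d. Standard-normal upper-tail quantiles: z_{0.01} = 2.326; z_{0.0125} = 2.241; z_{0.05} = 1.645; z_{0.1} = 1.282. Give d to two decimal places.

For a single sample (or paired design) of n = 523: d_min = (z_{α/2} + z_β)/√n.
z-sum = 2.241 + 1.645 = 3.886.
d_min = 3.886 / √523 = 3.886 / 22.869 = 0.170.

d_min ≈ 0.17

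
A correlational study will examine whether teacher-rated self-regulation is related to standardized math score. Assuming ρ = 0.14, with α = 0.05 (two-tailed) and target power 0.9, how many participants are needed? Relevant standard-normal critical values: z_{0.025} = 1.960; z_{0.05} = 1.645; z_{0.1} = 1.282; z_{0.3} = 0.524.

n = 533

Fisher's z: C = ½·ln((1+r)/(1−r)) = ½·ln(1.3256) = 0.1409.
n = ((z_{α/2} + z_β)/C)² + 3.
(1.960 + 1.282) / 0.1409 = 3.242 / 0.1409 = 23.009.
n = 23.009² + 3 = 529.42 + 3 = 532.4.
Round up.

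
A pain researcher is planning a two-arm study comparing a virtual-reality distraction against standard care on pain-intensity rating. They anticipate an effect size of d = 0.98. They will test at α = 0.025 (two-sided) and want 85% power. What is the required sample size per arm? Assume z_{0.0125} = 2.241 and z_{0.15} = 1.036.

For two independent groups with equal n: n = 2·((z_{α/2} + z_β) / d)².
z_{α/2} + z_β = 2.241 + 1.036 = 3.277.
n = 2 × (3.277 / 0.98)² = 2 × 3.344² = 2 × 11.18 = 22.4.
Round up to the next whole participant.

n = 23 per group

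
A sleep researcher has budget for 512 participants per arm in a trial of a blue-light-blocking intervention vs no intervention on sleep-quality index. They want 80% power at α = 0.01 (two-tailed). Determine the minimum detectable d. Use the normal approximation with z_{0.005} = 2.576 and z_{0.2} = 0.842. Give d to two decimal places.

d_min ≈ 0.21

For two independent groups of n = 512 each: d_min = (z_{α/2} + z_β)·√(2/n).
z-sum = 2.576 + 0.842 = 3.418.
d_min = 3.418 × √(2/512) = 3.418 × 0.0625 = 0.214.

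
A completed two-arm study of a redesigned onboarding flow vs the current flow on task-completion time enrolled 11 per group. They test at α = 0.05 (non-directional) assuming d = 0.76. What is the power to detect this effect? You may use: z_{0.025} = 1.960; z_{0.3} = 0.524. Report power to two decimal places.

power ≈ 0.43

For two equal groups, power = Φ(d·√(n/2) − z_{α/2}).
d·√(n/2) = 0.76 × √(11/2) = 0.76 × 2.345 = 1.782.
z_β = 1.782 − 1.960 = -0.178.
Power = Φ(-0.178) = 0.430.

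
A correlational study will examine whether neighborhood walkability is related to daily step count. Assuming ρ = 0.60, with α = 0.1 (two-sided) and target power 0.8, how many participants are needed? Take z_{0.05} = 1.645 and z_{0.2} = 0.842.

Fisher's z: C = ½·ln((1+r)/(1−r)) = ½·ln(4.0000) = 0.6931.
n = ((z_{α/2} + z_β)/C)² + 3.
(1.645 + 0.842) / 0.6931 = 2.487 / 0.6931 = 3.588.
n = 3.588² + 3 = 12.88 + 3 = 15.9.
Round up.

n = 16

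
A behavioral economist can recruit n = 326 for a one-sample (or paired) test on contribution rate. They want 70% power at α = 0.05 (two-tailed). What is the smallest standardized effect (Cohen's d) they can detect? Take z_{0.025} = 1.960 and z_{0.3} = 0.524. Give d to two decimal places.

For a single sample (or paired design) of n = 326: d_min = (z_{α/2} + z_β)/√n.
z-sum = 1.960 + 0.524 = 2.484.
d_min = 2.484 / √326 = 2.484 / 18.055 = 0.138.

d_min ≈ 0.14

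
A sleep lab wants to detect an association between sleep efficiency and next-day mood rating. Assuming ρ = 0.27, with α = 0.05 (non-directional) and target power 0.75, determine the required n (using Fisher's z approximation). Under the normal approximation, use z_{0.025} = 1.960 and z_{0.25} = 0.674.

n = 94

Fisher's z: C = ½·ln((1+r)/(1−r)) = ½·ln(1.7397) = 0.2769.
n = ((z_{α/2} + z_β)/C)² + 3.
(1.960 + 0.674) / 0.2769 = 2.634 / 0.2769 = 9.512.
n = 9.512² + 3 = 90.49 + 3 = 93.5.
Round up.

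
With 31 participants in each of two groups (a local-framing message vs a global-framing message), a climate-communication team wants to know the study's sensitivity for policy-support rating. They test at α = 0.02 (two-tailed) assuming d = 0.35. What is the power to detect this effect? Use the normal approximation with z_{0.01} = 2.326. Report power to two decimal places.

power ≈ 0.17

For two equal groups, power = Φ(d·√(n/2) − z_{α/2}).
d·√(n/2) = 0.35 × √(31/2) = 0.35 × 3.937 = 1.378.
z_β = 1.378 − 2.326 = -0.948.
Power = Φ(-0.948) = 0.172.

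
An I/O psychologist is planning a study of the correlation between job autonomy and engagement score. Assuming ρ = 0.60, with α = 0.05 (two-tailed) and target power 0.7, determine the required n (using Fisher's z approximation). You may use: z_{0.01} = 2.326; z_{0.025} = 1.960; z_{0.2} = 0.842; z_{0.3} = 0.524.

Fisher's z: C = ½·ln((1+r)/(1−r)) = ½·ln(4.0000) = 0.6931.
n = ((z_{α/2} + z_β)/C)² + 3.
(1.960 + 0.524) / 0.6931 = 2.484 / 0.6931 = 3.584.
n = 3.584² + 3 = 12.84 + 3 = 15.8.
Round up.

n = 16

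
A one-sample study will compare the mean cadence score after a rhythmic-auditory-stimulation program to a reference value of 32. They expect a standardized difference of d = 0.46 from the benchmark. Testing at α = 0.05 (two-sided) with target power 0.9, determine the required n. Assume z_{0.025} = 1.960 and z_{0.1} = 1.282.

n = 50

For a one-sample test: n = ((z_{α/2} + z_β) / d)².
z_{α/2} + z_β = 1.960 + 1.282 = 3.242.
n = (3.242 / 0.46)² = 7.048² = 49.67.
Round up.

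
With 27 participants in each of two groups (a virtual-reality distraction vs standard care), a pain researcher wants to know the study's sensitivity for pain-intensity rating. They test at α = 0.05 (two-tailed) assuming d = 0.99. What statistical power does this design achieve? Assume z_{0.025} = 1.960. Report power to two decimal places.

For two equal groups, power = Φ(d·√(n/2) − z_{α/2}).
d·√(n/2) = 0.99 × √(27/2) = 0.99 × 3.674 = 3.637.
z_β = 3.637 − 1.960 = 1.677.
Power = Φ(1.677) = 0.953.

power ≈ 0.95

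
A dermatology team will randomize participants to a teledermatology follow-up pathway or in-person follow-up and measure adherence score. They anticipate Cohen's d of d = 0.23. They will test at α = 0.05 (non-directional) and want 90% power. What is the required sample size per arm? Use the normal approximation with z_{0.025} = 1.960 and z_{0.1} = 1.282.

For two independent groups with equal n: n = 2·((z_{α/2} + z_β) / d)².
z_{α/2} + z_β = 1.960 + 1.282 = 3.242.
n = 2 × (3.242 / 0.23)² = 2 × 14.096² = 2 × 198.69 = 397.4.
Round up to the next whole participant.

n = 398 per group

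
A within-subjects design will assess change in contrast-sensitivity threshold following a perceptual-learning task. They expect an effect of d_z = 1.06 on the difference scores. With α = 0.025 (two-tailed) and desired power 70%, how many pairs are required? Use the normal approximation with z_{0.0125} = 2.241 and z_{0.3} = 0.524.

n = 7 pairs

For a paired (one-sample on differences) test: n = ((z_{α/2} + z_β) / d)².
z_{α/2} + z_β = 2.241 + 0.524 = 2.765.
n = (2.765 / 1.06)² = 2.608² = 6.80.
Round up.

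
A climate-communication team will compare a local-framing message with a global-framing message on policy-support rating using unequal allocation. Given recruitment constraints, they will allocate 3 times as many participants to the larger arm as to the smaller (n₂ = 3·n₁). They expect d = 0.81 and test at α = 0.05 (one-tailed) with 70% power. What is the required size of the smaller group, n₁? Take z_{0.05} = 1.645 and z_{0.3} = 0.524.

n₁ = 10

With allocation ratio k = n₂/n₁ = 3, Var(x̄₁−x̄₂) = σ²(1/n₁ + 1/(k·n₁)) = σ²·(k+1)/(k·n₁).
So n₁ = (1 + 1/k)·((z_{α} + z_β)/d)² = 1.333 × (2.169/0.81)².
n₁ = 1.333 × 7.17 = 9.6.
Round up: n₁ = 10, giving n₂ = 3 × 10 = 30.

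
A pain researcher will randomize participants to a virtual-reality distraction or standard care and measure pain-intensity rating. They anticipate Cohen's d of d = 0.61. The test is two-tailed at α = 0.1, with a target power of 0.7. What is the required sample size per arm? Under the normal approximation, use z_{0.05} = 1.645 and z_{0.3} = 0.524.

n = 26 per group

For two independent groups with equal n: n = 2·((z_{α/2} + z_β) / d)².
z_{α/2} + z_β = 1.645 + 0.524 = 2.169.
n = 2 × (2.169 / 0.61)² = 2 × 3.556² = 2 × 12.64 = 25.3.
Round up to the next whole participant.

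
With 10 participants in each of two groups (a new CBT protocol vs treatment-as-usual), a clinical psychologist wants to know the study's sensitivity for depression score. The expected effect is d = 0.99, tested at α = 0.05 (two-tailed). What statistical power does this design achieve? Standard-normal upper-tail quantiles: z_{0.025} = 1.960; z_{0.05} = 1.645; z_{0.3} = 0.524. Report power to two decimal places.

For two equal groups, power = Φ(d·√(n/2) − z_{α/2}).
d·√(n/2) = 0.99 × √(10/2) = 0.99 × 2.236 = 2.214.
z_β = 2.214 − 1.960 = 0.254.
Power = Φ(0.254) = 0.600.

power ≈ 0.60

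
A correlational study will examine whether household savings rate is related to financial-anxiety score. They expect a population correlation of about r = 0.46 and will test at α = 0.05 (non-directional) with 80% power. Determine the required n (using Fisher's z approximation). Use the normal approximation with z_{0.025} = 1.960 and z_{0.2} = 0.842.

n = 35

Fisher's z: C = ½·ln((1+r)/(1−r)) = ½·ln(2.7037) = 0.4973.
n = ((z_{α/2} + z_β)/C)² + 3.
(1.960 + 0.842) / 0.4973 = 2.802 / 0.4973 = 5.634.
n = 5.634² + 3 = 31.75 + 3 = 34.7.
Round up.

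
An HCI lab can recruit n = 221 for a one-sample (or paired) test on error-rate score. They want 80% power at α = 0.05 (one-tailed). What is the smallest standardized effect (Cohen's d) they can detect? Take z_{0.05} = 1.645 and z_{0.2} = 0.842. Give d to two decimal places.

d_min ≈ 0.17

For a single sample (or paired design) of n = 221: d_min = (z_{α} + z_β)/√n.
z-sum = 1.645 + 0.842 = 2.487.
d_min = 2.487 / √221 = 2.487 / 14.866 = 0.167.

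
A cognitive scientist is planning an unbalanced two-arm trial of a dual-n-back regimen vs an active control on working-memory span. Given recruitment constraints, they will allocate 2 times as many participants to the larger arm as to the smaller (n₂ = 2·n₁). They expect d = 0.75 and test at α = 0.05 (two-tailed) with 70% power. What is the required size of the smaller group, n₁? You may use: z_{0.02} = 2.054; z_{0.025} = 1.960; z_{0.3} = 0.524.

With allocation ratio k = n₂/n₁ = 2, Var(x̄₁−x̄₂) = σ²(1/n₁ + 1/(k·n₁)) = σ²·(k+1)/(k·n₁).
So n₁ = (1 + 1/k)·((z_{α/2} + z_β)/d)² = 1.500 × (2.484/0.75)².
n₁ = 1.500 × 10.97 = 16.5.
Round up: n₁ = 17, giving n₂ = 2 × 17 = 34.

n₁ = 17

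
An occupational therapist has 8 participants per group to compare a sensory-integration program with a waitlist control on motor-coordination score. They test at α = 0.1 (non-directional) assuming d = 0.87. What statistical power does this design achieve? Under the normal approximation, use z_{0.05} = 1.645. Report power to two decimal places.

power ≈ 0.54

For two equal groups, power = Φ(d·√(n/2) − z_{α/2}).
d·√(n/2) = 0.87 × √(8/2) = 0.87 × 2.000 = 1.740.
z_β = 1.740 − 1.645 = 0.095.
Power = Φ(0.095) = 0.538.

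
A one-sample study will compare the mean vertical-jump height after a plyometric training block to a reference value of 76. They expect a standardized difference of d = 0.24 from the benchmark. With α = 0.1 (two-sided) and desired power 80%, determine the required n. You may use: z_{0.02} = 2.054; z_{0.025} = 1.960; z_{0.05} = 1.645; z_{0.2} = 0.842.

n = 108

For a one-sample test: n = ((z_{α/2} + z_β) / d)².
z_{α/2} + z_β = 1.645 + 0.842 = 2.487.
n = (2.487 / 0.24)² = 10.363² = 107.38.
Round up.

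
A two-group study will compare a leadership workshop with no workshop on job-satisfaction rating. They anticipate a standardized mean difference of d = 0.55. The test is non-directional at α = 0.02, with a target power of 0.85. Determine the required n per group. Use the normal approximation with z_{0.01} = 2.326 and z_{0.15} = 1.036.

n = 75 per group

For two independent groups with equal n: n = 2·((z_{α/2} + z_β) / d)².
z_{α/2} + z_β = 2.326 + 1.036 = 3.362.
n = 2 × (3.362 / 0.55)² = 2 × 6.113² = 2 × 37.37 = 74.7.
Round up to the next whole participant.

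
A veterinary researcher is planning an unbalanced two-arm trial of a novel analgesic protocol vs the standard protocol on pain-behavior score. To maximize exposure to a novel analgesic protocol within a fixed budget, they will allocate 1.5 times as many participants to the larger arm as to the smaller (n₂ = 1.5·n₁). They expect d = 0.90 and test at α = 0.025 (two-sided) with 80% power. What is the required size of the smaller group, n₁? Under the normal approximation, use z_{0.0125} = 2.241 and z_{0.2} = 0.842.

With allocation ratio k = n₂/n₁ = 1.5, Var(x̄₁−x̄₂) = σ²(1/n₁ + 1/(k·n₁)) = σ²·(k+1)/(k·n₁).
So n₁ = (1 + 1/k)·((z_{α/2} + z_β)/d)² = 1.667 × (3.083/0.90)².
n₁ = 1.667 × 11.73 = 19.6.
Round up: n₁ = 20, giving n₂ = 1.5 × 20 = 30.

n₁ = 20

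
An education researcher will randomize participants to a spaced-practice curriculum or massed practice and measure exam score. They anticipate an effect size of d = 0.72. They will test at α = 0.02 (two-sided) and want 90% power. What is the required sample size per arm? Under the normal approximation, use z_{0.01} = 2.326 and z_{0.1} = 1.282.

For two independent groups with equal n: n = 2·((z_{α/2} + z_β) / d)².
z_{α/2} + z_β = 2.326 + 1.282 = 3.608.
n = 2 × (3.608 / 0.72)² = 2 × 5.011² = 2 × 25.11 = 50.2.
Round up to the next whole participant.

n = 51 per group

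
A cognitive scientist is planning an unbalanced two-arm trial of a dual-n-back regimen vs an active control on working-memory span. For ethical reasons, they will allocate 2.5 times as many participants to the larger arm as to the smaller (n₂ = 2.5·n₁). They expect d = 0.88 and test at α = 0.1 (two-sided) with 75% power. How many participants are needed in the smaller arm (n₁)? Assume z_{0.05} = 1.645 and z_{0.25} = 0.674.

n₁ = 10

With allocation ratio k = n₂/n₁ = 2.5, Var(x̄₁−x̄₂) = σ²(1/n₁ + 1/(k·n₁)) = σ²·(k+1)/(k·n₁).
So n₁ = (1 + 1/k)·((z_{α/2} + z_β)/d)² = 1.400 × (2.319/0.88)².
n₁ = 1.400 × 6.94 = 9.7.
Round up: n₁ = 10, giving n₂ = 2.5 × 10 = 25.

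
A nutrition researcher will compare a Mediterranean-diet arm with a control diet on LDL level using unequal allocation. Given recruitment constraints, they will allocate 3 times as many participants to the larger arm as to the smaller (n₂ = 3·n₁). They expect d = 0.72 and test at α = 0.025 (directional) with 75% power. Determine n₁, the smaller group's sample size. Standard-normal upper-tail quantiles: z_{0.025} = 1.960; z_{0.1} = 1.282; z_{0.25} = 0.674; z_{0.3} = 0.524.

With allocation ratio k = n₂/n₁ = 3, Var(x̄₁−x̄₂) = σ²(1/n₁ + 1/(k·n₁)) = σ²·(k+1)/(k·n₁).
So n₁ = (1 + 1/k)·((z_{α} + z_β)/d)² = 1.333 × (2.634/0.72)².
n₁ = 1.333 × 13.38 = 17.8.
Round up: n₁ = 18, giving n₂ = 3 × 18 = 54.

n₁ = 18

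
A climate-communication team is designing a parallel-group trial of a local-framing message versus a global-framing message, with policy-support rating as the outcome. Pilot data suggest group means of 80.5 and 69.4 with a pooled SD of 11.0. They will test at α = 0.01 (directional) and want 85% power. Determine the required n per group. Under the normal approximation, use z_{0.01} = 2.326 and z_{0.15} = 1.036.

Cohen's d = |M₁ − M₂| / SD_pooled = |80.5 − 69.4| / 11.0 = 11.1 / 11.0 = 1.009.
For two independent groups with equal n: n = 2·((z_{α} + z_β) / d)².
z_{α} + z_β = 2.326 + 1.036 = 3.362.
n = 2 × (3.362 / 1.009)² = 2 × 3.332² = 2 × 11.10 = 22.2.
Round up to the next whole participant.

n = 23 per group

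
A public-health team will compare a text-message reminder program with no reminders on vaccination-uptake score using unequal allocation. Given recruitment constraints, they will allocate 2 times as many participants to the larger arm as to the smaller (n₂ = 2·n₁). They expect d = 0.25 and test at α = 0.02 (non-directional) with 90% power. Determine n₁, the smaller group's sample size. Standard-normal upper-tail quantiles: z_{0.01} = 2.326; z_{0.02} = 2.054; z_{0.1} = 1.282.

n₁ = 313

With allocation ratio k = n₂/n₁ = 2, Var(x̄₁−x̄₂) = σ²(1/n₁ + 1/(k·n₁)) = σ²·(k+1)/(k·n₁).
So n₁ = (1 + 1/k)·((z_{α/2} + z_β)/d)² = 1.500 × (3.608/0.25)².
n₁ = 1.500 × 208.28 = 312.4.
Round up: n₁ = 313, giving n₂ = 2 × 313 = 626.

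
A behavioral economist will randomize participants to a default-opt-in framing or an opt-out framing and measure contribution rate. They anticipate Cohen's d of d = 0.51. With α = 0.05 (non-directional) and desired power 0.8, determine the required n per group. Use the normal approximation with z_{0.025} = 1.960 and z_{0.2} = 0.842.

n = 61 per group

For two independent groups with equal n: n = 2·((z_{α/2} + z_β) / d)².
z_{α/2} + z_β = 1.960 + 0.842 = 2.802.
n = 2 × (2.802 / 0.51)² = 2 × 5.494² = 2 × 30.19 = 60.4.
Round up to the next whole participant.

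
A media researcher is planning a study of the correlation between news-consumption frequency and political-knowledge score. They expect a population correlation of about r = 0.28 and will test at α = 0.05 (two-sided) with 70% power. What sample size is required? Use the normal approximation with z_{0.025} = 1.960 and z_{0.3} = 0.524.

n = 78

Fisher's z: C = ½·ln((1+r)/(1−r)) = ½·ln(1.7778) = 0.2877.
n = ((z_{α/2} + z_β)/C)² + 3.
(1.960 + 0.524) / 0.2877 = 2.484 / 0.2877 = 8.634.
n = 8.634² + 3 = 74.55 + 3 = 77.5.
Round up.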